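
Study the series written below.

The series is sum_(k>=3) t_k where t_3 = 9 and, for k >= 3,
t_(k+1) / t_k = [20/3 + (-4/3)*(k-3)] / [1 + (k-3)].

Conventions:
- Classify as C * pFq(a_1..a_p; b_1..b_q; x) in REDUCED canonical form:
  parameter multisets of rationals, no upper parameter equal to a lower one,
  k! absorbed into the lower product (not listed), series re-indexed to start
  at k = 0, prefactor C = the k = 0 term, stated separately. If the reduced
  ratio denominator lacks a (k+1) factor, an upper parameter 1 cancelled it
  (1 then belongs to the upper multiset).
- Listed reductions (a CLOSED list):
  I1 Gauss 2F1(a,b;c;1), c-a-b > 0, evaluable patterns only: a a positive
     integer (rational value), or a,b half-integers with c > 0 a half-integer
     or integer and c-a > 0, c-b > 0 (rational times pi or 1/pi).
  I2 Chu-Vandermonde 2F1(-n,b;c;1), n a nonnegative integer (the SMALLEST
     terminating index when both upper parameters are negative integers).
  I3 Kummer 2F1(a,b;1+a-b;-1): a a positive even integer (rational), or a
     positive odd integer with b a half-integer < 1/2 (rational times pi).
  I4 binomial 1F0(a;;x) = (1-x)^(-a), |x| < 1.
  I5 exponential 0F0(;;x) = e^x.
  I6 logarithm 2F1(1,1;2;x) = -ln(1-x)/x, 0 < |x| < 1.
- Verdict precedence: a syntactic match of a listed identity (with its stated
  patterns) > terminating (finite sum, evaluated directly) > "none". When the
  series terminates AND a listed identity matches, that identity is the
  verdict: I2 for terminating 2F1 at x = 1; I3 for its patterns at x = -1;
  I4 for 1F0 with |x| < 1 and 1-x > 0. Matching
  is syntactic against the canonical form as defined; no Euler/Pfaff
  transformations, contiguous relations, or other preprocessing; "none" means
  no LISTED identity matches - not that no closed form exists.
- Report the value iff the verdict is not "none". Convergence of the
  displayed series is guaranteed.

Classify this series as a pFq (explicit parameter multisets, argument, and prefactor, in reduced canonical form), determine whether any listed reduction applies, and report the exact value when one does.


At argument -4/3: a 1F0 with upper {-5}, lower {-}, scaled by C = 9. Verdict: terminating - upper -5 stops the sum at k = 5; the 6 terms are added exactly. Hence: 16807/27.

First insight: x = (-4/3) and factor the ratio over Q (C = 9): negated roots = parameters.
Consecutive-term ratio: r(k) = (-4/3) * (k-5) / [(k+1)] - rational in k, leading ratio (-4/3); with t_0 = 9, classification follows.


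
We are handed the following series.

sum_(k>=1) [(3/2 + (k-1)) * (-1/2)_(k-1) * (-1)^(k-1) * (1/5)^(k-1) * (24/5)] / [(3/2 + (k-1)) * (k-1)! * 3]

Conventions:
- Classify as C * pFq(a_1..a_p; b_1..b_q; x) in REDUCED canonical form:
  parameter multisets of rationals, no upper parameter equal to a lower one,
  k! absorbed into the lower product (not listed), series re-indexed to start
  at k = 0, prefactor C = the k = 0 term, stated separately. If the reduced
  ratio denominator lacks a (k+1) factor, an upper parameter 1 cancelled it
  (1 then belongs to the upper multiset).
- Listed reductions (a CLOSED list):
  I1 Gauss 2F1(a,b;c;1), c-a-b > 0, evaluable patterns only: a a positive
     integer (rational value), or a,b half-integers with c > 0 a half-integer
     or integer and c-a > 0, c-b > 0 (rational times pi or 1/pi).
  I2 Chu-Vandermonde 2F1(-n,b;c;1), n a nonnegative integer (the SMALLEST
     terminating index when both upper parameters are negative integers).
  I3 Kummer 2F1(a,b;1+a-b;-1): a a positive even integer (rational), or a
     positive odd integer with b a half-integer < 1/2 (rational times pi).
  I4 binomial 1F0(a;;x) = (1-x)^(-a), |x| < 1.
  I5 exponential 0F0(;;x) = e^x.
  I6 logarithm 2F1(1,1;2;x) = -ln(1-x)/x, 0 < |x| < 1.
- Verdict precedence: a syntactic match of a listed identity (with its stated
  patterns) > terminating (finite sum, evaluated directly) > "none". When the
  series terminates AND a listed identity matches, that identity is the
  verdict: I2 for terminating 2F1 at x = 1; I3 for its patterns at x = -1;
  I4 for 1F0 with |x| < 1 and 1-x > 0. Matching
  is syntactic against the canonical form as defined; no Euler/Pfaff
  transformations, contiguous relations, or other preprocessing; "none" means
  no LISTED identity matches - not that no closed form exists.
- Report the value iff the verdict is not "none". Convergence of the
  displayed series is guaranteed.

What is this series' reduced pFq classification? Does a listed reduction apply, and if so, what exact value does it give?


The tell: from the first term 8/5: k + 3/2 divides numerator and denominator alike; C = 8/5 after cancelling.
Ratio: r(k) = (-1/5) * (k-1/2) / [(k+1)] - rational in k, leading ratio (-1/5); with t_0 = 8/5, classification follows.

At argument -1/5: a 1F0 with upper {-1/2}, lower {-}, scaled by C = 8/5. Verdict (x = -1/5): binomial (I4) applies (the 1F0 binomial series: exponent 1/2, x = -1/5). Its exact value is (8/5) * (6/5)^(1/2).


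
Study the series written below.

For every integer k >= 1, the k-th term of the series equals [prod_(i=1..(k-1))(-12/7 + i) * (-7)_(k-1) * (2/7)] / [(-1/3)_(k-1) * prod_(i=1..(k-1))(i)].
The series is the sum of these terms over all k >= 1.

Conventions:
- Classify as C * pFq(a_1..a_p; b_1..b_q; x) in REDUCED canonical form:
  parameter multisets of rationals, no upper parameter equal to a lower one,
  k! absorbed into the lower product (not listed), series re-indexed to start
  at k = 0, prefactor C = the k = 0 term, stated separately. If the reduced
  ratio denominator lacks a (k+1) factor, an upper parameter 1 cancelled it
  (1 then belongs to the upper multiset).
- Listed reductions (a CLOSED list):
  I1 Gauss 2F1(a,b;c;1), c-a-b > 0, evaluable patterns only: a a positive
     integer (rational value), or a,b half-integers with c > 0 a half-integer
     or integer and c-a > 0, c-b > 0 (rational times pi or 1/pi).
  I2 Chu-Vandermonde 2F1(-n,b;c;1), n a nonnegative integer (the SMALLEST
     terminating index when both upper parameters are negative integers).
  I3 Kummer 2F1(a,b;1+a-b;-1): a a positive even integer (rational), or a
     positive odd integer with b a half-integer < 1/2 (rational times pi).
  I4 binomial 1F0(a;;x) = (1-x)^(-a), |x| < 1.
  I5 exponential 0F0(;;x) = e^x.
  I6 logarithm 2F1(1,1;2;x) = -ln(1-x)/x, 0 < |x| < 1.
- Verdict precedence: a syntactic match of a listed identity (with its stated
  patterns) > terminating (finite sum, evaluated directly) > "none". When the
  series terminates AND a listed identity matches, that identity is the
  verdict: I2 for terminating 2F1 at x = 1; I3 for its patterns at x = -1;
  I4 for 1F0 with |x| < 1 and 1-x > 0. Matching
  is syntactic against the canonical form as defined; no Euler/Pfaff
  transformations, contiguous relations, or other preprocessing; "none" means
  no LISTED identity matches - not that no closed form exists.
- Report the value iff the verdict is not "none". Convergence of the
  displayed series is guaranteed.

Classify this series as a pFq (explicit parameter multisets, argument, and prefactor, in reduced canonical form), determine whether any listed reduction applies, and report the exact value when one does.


This is 2/7 * 2F1(-7, -5/7; -1/3; 1) in reduced canonical form. Verdict: Vandermonde's identity (I2) fires (terminating 2F1 at x = 1 with n = 7, b = -5/7, c = -1/3). Value: -14341593880/7546124509.

Structural cue: from the first term 2/7: the running product (C = 2/7) telescopes to a rising factorial.
Step ratio: r(k) = 1 * (k-7) (k-5/7) / [(k-1/3) (k+1)] ; factor over Q: parameters, x = 1, and C = 2/7.


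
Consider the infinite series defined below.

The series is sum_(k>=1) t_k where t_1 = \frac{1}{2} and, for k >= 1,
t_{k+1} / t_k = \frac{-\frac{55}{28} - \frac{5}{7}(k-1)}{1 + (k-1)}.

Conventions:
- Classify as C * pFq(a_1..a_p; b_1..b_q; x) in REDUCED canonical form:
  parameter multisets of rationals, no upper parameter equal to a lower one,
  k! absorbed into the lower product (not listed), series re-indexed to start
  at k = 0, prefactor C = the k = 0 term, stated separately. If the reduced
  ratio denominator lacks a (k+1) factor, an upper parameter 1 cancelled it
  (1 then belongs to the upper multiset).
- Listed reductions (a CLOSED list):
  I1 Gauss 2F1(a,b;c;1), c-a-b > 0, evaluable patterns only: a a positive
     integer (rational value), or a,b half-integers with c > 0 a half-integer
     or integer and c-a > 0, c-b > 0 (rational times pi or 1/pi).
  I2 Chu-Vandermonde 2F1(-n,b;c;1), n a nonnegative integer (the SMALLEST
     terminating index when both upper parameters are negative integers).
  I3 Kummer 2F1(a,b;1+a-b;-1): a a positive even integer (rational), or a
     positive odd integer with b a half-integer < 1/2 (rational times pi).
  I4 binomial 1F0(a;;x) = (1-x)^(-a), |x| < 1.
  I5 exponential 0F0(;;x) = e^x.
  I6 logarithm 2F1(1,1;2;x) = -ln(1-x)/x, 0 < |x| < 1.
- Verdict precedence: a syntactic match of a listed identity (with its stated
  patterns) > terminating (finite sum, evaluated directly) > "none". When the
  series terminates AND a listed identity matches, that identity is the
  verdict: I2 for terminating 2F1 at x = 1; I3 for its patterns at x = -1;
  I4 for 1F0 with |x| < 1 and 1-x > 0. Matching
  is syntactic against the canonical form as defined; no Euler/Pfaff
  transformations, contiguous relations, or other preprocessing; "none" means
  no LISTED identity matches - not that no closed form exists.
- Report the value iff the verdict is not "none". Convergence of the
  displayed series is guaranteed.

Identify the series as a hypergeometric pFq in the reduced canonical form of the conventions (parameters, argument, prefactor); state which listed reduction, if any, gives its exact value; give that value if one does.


At argument -\frac{5}{7}: a 1F0 with upper {\frac{11}{4}}, lower {-}, scaled by C = \frac{1}{2}. Verdict: binomial (I4) applies (the 1F0 binomial series: exponent -11/4, x = -\frac{5}{7}). Hence: \frac{1}{2} \cdot \left(\frac{12}{7}\right)^{-\frac{11}{4}}.

Key observation: x = -\frac{5}{7} and the expanded ratio factors over Q; C = 1/2, roots give parameters.
Ratio: r(k) = -\frac{5}{7} * (k+\frac{11}{4}) / [(k+1)] - poly over poly, x = -\frac{5}{7} from leading terms; C = \frac{1}{2} at k = 0.


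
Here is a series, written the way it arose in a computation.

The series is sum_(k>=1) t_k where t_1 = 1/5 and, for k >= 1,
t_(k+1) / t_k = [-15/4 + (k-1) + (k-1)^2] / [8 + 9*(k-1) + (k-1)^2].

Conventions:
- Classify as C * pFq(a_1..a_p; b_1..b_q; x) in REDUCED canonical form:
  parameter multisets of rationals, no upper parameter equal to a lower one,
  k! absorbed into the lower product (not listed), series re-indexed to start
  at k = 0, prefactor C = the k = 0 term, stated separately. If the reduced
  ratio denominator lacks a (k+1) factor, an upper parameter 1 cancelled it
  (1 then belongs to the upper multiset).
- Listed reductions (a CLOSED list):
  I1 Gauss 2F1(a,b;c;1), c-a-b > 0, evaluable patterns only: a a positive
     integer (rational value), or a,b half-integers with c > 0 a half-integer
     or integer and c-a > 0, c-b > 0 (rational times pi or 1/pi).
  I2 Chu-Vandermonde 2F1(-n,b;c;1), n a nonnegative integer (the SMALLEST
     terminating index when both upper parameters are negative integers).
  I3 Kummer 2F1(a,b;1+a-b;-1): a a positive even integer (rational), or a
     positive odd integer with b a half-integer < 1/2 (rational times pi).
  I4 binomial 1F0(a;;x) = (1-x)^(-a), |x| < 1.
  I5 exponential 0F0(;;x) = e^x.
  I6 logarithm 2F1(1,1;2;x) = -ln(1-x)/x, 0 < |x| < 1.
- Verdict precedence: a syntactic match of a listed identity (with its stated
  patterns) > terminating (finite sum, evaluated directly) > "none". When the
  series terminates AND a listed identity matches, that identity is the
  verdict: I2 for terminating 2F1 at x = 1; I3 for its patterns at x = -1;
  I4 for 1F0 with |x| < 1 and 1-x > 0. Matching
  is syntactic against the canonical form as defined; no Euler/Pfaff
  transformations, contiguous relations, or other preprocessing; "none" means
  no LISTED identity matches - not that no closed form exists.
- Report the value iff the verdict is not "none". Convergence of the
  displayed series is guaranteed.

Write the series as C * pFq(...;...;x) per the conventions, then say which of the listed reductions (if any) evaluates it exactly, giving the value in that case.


Canonical form: C = 1/5 times 2F1 with upper {-3/2, 5/2}, lower {8}, x = 1. Verdict at x = 1: Gauss's theorem I1 (half-integer case) matches (x = 1; upper {-3/2, 5/2} half-integers, c = 8 in the evaluable pattern). Sum: (4194304/11486475) / pi.

The tell: from the first term 1/5: factor the ratio over Q (C = 1/5, x = 1): negated roots = parameters.
Term ratio: r(k) = 1 * (k-3/2) (k+5/2) / [(k+8) (k+1)] - rational in k. x = 1; t_0 = 1/5; negate the roots.


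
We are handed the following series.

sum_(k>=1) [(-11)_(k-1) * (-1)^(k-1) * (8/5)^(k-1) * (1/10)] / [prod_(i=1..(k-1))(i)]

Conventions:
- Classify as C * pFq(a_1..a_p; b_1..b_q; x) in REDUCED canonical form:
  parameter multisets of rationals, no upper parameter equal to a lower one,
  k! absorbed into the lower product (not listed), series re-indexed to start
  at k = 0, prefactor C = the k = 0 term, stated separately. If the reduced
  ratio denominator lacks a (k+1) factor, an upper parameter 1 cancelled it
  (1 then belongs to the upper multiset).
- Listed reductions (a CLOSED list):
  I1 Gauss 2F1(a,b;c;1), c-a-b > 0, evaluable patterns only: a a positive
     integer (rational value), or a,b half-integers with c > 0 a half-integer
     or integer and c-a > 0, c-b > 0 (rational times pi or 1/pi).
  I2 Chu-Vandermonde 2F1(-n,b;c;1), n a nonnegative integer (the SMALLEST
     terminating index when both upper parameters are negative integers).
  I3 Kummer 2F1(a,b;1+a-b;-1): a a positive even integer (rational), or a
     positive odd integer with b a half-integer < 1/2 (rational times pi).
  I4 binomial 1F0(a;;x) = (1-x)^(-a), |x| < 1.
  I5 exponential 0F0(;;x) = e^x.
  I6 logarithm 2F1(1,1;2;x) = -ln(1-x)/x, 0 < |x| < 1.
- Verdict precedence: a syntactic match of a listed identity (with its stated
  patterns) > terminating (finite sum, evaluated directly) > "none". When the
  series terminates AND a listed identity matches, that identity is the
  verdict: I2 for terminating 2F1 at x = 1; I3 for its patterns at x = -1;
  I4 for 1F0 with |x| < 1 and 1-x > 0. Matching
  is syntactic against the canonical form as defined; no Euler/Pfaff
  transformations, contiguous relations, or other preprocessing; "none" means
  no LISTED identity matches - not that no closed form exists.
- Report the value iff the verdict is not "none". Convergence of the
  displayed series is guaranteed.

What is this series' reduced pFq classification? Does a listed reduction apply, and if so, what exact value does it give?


Key step: t_0 = 1/10 here, and the (-1)^k factor (prefactor 1/10) folds into the argument's sign.
Adjacent-term ratio: r(k) = (-8/5) * (k-11) / [(k+1)] - rational in k, leading ratio (-8/5); with t_0 = 1/10, classification follows.

At argument -8/5: a 1F0 with upper {-11}, lower {-}, scaled by C = 1/10. Verdict: terminating - upper -11 stops the sum at k = 11; the 12 terms are added exactly. Sum: 1792160394037/488281250.


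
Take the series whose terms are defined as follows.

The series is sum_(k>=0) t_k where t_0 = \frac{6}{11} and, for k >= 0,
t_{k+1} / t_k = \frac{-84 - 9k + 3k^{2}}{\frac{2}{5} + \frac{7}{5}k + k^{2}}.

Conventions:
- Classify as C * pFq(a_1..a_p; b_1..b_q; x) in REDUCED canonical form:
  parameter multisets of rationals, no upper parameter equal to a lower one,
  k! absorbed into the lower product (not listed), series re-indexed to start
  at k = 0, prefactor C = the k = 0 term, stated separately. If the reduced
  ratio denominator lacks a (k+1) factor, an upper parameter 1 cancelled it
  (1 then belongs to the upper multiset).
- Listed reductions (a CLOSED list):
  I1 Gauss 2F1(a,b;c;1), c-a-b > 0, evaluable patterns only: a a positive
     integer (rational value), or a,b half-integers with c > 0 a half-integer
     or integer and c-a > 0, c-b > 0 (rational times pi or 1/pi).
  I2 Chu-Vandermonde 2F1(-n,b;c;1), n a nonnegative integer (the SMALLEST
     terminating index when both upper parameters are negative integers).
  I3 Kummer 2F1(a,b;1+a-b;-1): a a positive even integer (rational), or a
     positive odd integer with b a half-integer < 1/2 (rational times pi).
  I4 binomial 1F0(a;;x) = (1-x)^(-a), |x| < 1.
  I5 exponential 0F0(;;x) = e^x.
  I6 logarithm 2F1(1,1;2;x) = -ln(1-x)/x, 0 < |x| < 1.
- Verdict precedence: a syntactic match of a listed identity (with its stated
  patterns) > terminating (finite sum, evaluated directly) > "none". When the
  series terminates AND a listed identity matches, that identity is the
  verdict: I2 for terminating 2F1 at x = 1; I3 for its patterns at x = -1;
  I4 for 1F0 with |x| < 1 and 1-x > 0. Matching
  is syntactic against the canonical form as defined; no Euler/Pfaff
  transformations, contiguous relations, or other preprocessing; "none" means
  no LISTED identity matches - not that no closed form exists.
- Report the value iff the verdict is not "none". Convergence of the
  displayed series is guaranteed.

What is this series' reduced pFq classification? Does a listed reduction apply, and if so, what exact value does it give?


This is \frac{6}{11} * 2F1(-7, 4; \frac{2}{5}; 3) in reduced canonical form. Verdict: terminating - the sum ends at index 7 because -7 is a negative integer; exact evaluation follows. Value: -\frac{725206371}{4114}.

First insight: x = 3 and roots of the ratio polynomials (C = 6/11) are the negated parameters.
Adjacent-term ratio: r(k) = 3 * (k-7) (k+4) / [(k+\frac{2}{5}) (k+1)] - poly over poly, x = 3 from leading terms; C = \frac{6}{11} at k = 0.


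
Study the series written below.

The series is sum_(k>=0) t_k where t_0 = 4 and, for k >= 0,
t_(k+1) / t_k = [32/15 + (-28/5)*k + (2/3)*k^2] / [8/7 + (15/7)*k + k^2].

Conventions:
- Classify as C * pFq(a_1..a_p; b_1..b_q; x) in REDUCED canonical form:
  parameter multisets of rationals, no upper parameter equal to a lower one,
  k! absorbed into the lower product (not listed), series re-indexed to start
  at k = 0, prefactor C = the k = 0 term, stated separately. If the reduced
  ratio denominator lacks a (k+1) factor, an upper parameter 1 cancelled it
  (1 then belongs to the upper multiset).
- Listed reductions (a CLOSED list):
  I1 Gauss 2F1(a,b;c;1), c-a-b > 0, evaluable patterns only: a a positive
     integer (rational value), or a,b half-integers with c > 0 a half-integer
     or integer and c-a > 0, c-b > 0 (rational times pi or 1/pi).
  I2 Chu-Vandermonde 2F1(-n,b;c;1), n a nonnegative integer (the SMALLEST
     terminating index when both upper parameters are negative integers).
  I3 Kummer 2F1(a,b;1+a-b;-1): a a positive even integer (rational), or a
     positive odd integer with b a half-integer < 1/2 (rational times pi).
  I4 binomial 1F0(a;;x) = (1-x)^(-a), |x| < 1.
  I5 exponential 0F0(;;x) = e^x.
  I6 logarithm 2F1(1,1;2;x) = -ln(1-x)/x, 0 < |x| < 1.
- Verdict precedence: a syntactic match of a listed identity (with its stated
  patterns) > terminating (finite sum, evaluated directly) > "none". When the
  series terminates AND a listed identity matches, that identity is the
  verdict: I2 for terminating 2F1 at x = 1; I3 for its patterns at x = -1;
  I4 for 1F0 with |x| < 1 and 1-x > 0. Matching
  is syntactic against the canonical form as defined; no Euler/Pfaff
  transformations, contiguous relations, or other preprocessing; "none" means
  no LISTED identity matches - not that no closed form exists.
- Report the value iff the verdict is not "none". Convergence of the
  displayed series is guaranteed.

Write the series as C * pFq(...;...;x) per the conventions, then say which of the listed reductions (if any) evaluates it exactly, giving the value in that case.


This is 4 * 2F1(-8, -2/5; 8/7; 2/3) in reduced canonical form. Verdict: terminating - the sum ends at index 8 because -8 is a negative integer; exact evaluation follows. Its exact value is 724354582654714988/83493530419921875.

First insight: t_0 = 4 here, and the expanded ratio factors over Q; C = 4, x = 2/3, roots give parameters.
Term ratio: r(k) = (2/3) * (k-8) (k-2/5) / [(k+8/7) (k+1)] - poly over poly, x = (2/3) from leading terms; C = 4 at k = 0.


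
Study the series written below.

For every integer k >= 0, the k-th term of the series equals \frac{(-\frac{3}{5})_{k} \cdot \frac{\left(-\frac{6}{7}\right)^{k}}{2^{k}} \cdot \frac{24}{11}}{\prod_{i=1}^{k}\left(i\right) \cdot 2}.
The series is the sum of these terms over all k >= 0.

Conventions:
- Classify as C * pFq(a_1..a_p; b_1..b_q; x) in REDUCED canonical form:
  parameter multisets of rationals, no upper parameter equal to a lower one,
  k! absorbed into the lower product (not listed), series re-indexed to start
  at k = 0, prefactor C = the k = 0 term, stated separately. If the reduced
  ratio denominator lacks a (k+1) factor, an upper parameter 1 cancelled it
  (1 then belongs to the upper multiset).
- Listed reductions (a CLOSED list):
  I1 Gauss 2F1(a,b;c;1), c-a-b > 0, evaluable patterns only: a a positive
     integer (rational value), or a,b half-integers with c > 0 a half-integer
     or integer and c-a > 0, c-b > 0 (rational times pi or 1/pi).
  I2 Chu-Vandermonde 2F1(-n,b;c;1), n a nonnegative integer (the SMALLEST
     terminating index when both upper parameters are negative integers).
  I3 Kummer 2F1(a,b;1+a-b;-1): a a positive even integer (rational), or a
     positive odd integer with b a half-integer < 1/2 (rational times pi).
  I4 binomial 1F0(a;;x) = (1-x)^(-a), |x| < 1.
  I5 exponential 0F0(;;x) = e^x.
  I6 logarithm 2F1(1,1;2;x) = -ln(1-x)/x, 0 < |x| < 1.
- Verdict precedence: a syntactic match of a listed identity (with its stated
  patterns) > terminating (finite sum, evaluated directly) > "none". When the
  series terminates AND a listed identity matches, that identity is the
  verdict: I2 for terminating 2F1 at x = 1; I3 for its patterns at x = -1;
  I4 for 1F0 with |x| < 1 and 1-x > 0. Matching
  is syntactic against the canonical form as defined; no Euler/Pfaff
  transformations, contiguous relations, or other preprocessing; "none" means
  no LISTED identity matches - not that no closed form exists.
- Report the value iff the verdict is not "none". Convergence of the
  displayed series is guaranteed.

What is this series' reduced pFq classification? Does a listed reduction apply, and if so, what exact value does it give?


Prefactor \frac{12}{11}, argument -\frac{3}{7}: 1F0 with upper {-\frac{3}{5}} over lower {-}. Verdict: binomial (I4) applies (the 1F0 binomial series: exponent 3/5, x = -\frac{3}{7}). Value: \frac{12}{11} \cdot \left(\frac{10}{7}\right)^{\frac{3}{5}}.

Key step: from the first term \frac{12}{11}: the constant factors (C = 12/11) combine into one prefactor.
Adjacent-term ratio: r(k) = -\frac{3}{7} * (k-\frac{3}{5}) / [(k+1)] - rational in k, leading ratio -\frac{3}{7}; with t_0 = \frac{12}{11}, classification follows.


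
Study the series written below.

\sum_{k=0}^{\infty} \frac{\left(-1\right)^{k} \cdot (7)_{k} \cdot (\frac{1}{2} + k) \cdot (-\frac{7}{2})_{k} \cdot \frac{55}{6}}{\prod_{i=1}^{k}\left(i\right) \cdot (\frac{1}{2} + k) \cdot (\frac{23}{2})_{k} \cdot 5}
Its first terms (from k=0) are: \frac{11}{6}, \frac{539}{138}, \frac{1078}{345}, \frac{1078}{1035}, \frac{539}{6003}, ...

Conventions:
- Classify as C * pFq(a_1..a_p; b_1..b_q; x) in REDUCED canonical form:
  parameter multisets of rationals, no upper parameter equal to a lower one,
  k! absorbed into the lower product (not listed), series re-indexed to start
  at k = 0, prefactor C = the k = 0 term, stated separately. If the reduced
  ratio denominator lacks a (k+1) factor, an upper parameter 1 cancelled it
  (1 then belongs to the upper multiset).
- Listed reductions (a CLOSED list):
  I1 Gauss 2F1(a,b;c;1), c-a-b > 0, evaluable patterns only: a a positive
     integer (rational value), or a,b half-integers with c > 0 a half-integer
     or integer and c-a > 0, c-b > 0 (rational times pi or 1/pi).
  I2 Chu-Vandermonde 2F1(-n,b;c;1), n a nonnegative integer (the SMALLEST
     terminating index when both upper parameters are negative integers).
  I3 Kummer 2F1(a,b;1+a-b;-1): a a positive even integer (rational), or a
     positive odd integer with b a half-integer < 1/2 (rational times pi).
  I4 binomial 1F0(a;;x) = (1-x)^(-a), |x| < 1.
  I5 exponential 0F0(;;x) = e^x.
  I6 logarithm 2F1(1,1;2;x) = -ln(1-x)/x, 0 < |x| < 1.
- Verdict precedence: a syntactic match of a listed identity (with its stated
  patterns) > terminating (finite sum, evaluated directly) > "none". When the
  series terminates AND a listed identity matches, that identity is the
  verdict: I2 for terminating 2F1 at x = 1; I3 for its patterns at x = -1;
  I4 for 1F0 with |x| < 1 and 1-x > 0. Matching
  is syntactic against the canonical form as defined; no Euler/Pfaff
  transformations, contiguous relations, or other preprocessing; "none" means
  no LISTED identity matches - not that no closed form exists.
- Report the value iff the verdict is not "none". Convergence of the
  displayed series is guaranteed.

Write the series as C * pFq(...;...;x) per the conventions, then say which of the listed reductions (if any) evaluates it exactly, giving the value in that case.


First insight: t_0 = \frac{11}{6} here, and striking the common factor k + 1/2 reduces the term (prefactor 11/6).
Adjacent-term ratio: r(k) = -1 * (k-\frac{7}{2}) (k+7) / [(k+\frac{23}{2}) (k+1)] - poly over poly, x = -1 from leading terms; C = \frac{11}{6} at k = 0.

Canonical form: C = \frac{11}{6} times 2F1 with upper {-\frac{7}{2}, 7}, lower {\frac{23}{2}}, x = -1. Verdict: Kummer's theorem (I3) fires (x = -1; c = \frac{23}{2} equals 1+a-b for upper {-\frac{7}{2}, 7}: listed pattern). Value: \frac{53348295}{16777216} \cdot \pi.


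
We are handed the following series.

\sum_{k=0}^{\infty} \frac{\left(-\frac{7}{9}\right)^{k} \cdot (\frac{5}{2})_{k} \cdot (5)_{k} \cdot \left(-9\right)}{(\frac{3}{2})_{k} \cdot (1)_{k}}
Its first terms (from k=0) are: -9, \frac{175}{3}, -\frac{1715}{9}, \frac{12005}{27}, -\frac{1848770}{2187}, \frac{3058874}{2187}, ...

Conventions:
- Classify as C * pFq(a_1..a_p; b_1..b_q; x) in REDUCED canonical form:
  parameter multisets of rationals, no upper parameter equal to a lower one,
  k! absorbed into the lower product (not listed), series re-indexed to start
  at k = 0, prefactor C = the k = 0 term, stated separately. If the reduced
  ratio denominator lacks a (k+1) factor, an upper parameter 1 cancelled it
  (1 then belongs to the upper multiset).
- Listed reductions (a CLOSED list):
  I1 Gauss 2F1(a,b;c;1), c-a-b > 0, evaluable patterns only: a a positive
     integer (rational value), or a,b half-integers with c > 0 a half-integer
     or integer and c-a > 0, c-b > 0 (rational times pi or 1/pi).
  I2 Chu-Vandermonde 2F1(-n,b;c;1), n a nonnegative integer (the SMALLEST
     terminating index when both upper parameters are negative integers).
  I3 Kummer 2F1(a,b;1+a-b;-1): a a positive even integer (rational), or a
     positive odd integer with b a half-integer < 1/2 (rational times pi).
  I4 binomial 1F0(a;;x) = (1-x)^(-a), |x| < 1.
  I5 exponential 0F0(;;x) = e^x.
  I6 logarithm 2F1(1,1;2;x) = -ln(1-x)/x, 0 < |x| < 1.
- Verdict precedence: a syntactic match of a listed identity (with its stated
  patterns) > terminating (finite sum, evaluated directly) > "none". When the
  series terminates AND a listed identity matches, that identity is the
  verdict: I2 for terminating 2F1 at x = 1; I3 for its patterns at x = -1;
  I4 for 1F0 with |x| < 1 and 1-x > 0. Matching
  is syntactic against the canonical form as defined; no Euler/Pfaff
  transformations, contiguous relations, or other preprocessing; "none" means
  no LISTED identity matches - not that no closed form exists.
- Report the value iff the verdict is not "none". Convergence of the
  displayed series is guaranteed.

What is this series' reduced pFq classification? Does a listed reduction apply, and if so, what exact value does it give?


Key observation: with t_0 = -9, (1)_k (prefactor -9) is k! itself.
Step ratio: r(k) = -\frac{7}{9} * (k+\frac{5}{2}) (k+5) / [(k+\frac{3}{2}) (k+1)] ; factor over Q: parameters, x = -\frac{7}{9}, and C = -9.

Canonical form: C = -9 times 2F1 with upper {\frac{5}{2}, 5}, lower {\frac{3}{2}}, x = -\frac{7}{9}. Verdict: none - this 2F1 at x = -\frac{7}{9} matches no listed pattern, and upper {\frac{5}{2}, 5} holds no stopper.


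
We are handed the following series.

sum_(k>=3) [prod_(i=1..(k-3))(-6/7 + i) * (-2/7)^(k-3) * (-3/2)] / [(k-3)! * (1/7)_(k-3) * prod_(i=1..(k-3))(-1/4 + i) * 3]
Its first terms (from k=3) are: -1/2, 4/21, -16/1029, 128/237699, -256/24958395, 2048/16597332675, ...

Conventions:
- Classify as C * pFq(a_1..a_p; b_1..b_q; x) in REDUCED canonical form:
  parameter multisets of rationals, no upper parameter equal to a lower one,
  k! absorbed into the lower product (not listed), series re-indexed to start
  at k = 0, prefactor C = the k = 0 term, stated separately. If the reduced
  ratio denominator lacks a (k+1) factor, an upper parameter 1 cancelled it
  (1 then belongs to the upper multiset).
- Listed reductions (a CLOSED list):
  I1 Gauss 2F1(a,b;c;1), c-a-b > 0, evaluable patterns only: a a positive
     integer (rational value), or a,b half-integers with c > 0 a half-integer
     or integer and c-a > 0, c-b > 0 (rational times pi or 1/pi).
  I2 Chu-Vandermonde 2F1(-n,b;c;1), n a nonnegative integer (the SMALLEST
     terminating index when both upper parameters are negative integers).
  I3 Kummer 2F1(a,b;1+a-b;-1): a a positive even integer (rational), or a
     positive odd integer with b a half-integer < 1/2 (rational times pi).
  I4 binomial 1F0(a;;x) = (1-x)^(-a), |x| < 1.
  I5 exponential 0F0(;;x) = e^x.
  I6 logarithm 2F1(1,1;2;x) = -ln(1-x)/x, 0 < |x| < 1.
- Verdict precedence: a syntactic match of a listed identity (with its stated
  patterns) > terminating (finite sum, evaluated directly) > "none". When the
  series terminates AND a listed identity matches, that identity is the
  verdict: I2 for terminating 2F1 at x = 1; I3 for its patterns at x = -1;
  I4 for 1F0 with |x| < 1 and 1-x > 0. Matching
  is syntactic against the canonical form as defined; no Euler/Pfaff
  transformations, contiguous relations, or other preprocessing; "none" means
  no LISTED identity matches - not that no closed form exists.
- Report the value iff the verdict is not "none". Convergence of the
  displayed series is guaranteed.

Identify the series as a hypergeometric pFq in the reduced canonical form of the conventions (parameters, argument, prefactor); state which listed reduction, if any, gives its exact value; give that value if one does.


x = -2/7 here; the reduced form reads 0F1, upper {-}, lower {3/4}, C = -1/2. Verdict: none - this 0F1 at x = -2/7 matches no listed pattern, and upper {-} holds no stopper.

First insight: with t_0 = -1/2, the constant factors (prefactor -1/2) combine into one prefactor.
Step ratio: r(k) = (-2/7) * 1 / [(k+3/4) (k+1)] ; factor over Q: parameters, x = (-2/7), and C = -1/2.


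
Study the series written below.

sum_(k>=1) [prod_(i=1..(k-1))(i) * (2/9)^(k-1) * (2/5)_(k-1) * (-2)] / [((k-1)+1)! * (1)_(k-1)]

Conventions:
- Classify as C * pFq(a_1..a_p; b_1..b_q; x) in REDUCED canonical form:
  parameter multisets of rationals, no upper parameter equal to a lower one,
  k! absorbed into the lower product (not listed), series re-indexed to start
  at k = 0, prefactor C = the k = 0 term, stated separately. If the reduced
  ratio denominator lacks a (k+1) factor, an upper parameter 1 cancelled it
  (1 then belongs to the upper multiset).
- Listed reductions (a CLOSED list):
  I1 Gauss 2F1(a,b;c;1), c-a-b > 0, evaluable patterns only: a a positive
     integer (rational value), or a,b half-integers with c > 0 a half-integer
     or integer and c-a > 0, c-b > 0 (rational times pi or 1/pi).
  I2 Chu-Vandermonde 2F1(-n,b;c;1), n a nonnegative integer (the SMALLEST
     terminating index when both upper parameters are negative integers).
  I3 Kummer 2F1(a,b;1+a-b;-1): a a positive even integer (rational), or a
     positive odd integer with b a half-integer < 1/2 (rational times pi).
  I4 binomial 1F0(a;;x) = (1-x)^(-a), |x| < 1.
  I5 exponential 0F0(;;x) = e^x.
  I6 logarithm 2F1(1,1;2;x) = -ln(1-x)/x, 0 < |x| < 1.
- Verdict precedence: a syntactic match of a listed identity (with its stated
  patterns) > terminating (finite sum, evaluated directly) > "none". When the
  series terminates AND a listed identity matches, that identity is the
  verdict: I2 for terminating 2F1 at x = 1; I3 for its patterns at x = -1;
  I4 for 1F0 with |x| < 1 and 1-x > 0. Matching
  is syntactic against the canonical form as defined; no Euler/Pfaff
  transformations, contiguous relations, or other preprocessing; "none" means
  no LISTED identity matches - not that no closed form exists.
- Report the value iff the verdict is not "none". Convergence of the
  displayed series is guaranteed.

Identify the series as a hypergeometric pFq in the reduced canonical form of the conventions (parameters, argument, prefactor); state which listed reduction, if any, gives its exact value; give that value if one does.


With C = -2: the canonical form is 2F1(2/5, 1; 2; 2/9). Verdict: none - at argument 2/9 the multisets {2/5, 1} ; {2} match no listed identity.

Structural cue: t_0 = -2 here, and the running product (C = -2, x = 2/9) telescopes to a rising factorial.
Step ratio: r(k) = (2/9) * (k+2/5) (k+1) / [(k+2) (k+1)] - rational in k. x = (2/9); t_0 = -2; negate the roots.


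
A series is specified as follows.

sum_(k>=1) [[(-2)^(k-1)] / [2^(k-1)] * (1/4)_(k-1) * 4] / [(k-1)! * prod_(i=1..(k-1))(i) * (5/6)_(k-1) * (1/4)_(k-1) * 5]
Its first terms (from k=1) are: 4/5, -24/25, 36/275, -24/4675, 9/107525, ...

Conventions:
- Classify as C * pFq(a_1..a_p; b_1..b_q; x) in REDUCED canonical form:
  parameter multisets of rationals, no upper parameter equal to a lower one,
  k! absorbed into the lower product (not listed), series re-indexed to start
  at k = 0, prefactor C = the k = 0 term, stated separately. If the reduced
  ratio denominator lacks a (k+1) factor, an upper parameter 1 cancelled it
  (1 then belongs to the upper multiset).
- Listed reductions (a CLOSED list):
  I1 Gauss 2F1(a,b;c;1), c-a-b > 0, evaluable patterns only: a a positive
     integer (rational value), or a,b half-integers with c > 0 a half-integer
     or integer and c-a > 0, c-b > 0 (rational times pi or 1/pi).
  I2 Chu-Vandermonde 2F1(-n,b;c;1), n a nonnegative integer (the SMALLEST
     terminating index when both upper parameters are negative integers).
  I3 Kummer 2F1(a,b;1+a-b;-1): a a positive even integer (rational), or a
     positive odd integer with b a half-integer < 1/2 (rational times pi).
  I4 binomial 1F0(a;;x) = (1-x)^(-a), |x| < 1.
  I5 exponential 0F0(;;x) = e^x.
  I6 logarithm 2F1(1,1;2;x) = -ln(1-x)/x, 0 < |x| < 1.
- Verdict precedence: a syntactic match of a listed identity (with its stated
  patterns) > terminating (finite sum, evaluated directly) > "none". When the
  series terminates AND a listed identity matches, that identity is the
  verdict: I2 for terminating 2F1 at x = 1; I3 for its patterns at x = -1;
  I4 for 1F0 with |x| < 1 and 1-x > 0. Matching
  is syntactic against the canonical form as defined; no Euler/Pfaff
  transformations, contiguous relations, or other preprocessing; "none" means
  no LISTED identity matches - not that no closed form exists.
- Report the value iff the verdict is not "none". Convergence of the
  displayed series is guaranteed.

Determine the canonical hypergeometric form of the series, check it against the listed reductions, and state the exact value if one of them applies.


Classification (C = 4/5): 0F2 with upper {-}, lower {5/6, 1}, argument x = -1. Verdict: none (x = -1): each listed identity misses the multisets {-} ; {5/6, 1}.

First insight: from the first term 4/5: the parameter 1/4 appears in both the upper and lower lists and cancels.
Consecutive-term ratio: r(k) = (-1) * 1 / [(k+5/6) (k+1) (k+1)] - poly over poly, x = (-1) from leading terms; C = 4/5 at k = 0.


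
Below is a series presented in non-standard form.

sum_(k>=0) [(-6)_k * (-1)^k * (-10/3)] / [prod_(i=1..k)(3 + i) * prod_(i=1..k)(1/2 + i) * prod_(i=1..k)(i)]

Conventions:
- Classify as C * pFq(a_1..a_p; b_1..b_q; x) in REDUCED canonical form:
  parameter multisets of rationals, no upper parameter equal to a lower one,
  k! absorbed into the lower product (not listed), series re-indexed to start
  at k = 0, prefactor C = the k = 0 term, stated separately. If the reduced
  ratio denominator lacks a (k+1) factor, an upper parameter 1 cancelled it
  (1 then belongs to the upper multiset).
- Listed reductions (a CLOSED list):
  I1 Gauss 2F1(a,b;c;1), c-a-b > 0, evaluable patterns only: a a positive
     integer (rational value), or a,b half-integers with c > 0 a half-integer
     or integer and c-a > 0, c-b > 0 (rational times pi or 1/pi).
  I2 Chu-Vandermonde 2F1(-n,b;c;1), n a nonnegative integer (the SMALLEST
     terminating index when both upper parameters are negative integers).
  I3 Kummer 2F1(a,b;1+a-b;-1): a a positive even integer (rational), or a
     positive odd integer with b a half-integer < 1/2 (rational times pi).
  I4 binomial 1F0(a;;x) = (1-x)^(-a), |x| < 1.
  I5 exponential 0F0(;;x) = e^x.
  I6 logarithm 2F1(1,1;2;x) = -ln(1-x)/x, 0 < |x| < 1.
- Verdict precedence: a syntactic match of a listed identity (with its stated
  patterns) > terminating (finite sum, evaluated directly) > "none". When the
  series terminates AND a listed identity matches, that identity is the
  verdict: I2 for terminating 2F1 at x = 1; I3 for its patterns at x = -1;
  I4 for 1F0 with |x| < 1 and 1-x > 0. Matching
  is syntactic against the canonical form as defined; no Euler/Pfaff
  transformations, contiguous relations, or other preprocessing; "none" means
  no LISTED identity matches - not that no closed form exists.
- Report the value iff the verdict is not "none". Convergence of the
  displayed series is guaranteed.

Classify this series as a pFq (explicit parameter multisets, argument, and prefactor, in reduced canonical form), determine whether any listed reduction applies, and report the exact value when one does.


Prefactor -10/3, argument -1: 1F2 with upper {-6} over lower {3/2, 4}. Verdict: terminating (-6 upstairs). 7 nonzero terms in all; added directly. Exact value: -7340422/995085.

Structural cue: t_0 = -10/3 here, and the lower running product (prefactor -10/3) is a rising factorial.
Adjacent-term ratio: r(k) = (-1) * (k-6) / [(k+3/2) (k+4) (k+1)] - rational in k, leading ratio (-1); with t_0 = -10/3, classification follows.


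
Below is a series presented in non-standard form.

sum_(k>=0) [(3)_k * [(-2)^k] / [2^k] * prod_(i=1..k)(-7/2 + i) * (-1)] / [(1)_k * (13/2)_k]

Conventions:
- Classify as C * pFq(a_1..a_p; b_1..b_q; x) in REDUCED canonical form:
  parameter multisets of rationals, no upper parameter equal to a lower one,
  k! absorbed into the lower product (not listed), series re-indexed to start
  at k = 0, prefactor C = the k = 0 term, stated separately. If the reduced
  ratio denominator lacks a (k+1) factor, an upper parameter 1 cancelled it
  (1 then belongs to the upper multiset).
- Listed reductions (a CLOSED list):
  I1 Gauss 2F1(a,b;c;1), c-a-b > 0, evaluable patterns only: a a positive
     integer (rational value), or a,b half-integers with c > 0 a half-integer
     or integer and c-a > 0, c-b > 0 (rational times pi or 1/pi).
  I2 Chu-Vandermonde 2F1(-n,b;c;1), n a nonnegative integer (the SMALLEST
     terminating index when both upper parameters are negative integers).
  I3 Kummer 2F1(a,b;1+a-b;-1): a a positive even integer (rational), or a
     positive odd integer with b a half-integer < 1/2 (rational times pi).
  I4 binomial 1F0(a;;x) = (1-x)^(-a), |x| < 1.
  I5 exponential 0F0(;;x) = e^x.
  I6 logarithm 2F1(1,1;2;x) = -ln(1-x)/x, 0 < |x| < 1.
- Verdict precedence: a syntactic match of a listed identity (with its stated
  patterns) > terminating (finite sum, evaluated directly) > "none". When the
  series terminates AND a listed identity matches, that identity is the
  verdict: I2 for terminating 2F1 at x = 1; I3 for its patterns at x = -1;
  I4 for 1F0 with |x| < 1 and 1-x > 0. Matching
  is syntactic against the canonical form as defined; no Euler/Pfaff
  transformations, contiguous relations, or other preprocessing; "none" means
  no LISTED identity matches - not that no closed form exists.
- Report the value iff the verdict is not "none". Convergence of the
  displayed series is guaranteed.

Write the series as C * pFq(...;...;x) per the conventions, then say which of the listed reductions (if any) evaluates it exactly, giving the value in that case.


Prefactor -1, argument -1: 2F1 with upper {-5/2, 3} over lower {13/2}. Verdict: Kummer (I3) matches (x = -1; c = 13/2 equals 1+a-b for upper {-5/2, 3}: listed pattern). Its exact value is (-3465/4096) * pi.

Key observation: x = (-1) and the running product (C = -1, x = -1) telescopes to a rising factorial.
Step ratio: r(k) = (-1) * (k-5/2) (k+3) / [(k+13/2) (k+1)] - rational in k, leading ratio (-1); with t_0 = -1, classification follows.
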